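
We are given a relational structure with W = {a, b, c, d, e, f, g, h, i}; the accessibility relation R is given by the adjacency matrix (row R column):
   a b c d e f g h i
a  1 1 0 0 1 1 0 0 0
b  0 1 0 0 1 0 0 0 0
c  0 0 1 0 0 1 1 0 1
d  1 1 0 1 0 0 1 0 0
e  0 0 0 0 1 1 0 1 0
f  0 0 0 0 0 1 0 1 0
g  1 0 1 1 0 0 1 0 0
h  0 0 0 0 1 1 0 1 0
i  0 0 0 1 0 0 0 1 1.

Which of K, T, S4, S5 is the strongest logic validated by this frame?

Reflexive (axiom T): yes — every world is R-related to itself.
Transitive (axiom 4): no — a R e and e R h, but not a R h.
Euclidean (axiom 5): no — a R b and a R f, but not b R f.
So F validates K, T; S4 would additionally require R to be transitive. The strongest is T.

T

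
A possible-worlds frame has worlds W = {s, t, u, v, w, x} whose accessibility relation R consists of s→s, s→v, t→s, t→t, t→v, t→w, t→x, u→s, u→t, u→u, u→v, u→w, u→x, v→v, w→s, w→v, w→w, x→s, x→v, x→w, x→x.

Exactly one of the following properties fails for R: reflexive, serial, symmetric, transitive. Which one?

Reflexive: yes — every world is R-related to itself.
Serial: yes — every world has a successor (e.g. s R s).
Symmetric: no — s R v but not v R s.
Transitive: yes — every two-step R-path is closed by a direct edge.
Only symmetric fails.

symmetric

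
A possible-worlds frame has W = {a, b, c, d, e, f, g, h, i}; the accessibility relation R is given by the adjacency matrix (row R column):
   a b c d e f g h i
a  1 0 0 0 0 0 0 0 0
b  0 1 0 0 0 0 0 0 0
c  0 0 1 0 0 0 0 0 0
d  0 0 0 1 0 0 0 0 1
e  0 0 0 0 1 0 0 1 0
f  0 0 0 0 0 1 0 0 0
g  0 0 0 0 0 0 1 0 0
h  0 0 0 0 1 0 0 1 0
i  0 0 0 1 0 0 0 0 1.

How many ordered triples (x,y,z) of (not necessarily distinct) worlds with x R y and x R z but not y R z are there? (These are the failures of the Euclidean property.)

0

R is Euclidean; there are no such tuples.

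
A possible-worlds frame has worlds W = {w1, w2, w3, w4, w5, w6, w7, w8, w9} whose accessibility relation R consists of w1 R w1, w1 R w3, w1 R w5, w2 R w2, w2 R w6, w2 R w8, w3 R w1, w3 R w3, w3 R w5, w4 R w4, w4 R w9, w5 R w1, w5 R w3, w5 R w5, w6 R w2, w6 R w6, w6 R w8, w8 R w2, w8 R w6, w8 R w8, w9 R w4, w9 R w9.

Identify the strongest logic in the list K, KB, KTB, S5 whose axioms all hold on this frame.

KB

Symmetric (axiom B): yes — every pair in R has its reverse in R.
Reflexive (axiom T): no — w7 is not related to itself.
Euclidean (axiom 5): yes — any two successors of a common world are R-related.
So F validates K, KB; KTB would additionally require R to be reflexive. The strongest is KB.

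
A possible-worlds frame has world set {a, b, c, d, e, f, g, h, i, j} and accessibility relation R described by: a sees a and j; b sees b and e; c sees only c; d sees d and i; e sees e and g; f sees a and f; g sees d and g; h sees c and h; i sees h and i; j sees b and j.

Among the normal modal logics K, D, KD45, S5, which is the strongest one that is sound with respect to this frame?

Serial (axiom D): yes — every world has a successor (e.g. a R a).
Euclidean (axiom 5): no — a R j and a R a, but not j R a.
Transitive (axiom 4): no — a R j and j R b, but not a R b.
Reflexive (axiom T): yes — every world is R-related to itself.
So F validates K, D; KD45 would additionally require R to be Euclidean and transitive. The strongest is D.

D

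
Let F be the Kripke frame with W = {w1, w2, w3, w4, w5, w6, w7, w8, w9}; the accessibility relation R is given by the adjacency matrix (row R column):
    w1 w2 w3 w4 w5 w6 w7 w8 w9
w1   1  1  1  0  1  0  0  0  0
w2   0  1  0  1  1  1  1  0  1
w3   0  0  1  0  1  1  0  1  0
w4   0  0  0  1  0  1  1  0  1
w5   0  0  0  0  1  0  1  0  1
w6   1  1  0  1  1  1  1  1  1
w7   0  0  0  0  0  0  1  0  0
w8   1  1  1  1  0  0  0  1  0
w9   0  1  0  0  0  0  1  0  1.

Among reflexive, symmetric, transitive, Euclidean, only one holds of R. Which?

reflexive

Reflexive: yes — every world is R-related to itself.
Symmetric: no — w1 R w2 but not w2 R w1.
Transitive: no — w1 R w2 and w2 R w4, but not w1 R w4.
Euclidean: no — w1 R w2 and w1 R w3, but not w2 R w3.
Only reflexive holds.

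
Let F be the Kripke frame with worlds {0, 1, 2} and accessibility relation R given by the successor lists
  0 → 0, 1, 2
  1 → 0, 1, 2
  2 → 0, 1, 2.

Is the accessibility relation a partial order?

No

Reflexive: yes — every world is R-related to itself.
Transitive: yes — every two-step R-path is closed by a direct edge.
Antisymmetric: no — 0 R 1 and 1 R 0 with 0 ≠ 1.
So R is not a partial order.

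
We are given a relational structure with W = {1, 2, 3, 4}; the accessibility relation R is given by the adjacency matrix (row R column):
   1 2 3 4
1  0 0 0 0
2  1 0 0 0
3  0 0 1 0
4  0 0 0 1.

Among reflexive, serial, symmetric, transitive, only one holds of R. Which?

Reflexive: no — 1 is not related to itself.
Serial: no — 1 has no R-successor.
Symmetric: no — 2 R 1 but not 1 R 2.
Transitive: yes — every two-step R-path is closed by a direct edge.
Only transitive holds.

transitive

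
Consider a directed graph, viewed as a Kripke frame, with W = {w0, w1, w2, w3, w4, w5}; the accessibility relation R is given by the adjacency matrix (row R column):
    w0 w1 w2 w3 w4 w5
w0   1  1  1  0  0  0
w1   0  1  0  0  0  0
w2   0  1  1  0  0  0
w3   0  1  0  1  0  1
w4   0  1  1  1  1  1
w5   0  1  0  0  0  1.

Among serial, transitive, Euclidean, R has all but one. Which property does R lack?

Euclidean

Serial: yes — every world has a successor (e.g. w0 R w0).
Transitive: yes — every two-step R-path is closed by a direct edge.
Euclidean: no — w0 R w1 and w0 R w2, but not w1 R w2.
Only Euclidean fails.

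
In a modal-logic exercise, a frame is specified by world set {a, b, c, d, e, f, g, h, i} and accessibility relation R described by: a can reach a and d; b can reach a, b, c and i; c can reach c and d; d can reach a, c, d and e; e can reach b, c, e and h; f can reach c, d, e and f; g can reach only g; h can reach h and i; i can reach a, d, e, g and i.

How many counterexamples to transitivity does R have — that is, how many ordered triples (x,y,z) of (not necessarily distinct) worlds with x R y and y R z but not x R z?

Enumerating: (a,d,c), (a,d,e), (b,a,d), (b,c,d), (b,i,d), (b,i,e), (b,i,g), (c,d,a), (c,d,e), (d,e,b), (d,e,h), (e,b,a), … and 14 more.
Total: 26.

26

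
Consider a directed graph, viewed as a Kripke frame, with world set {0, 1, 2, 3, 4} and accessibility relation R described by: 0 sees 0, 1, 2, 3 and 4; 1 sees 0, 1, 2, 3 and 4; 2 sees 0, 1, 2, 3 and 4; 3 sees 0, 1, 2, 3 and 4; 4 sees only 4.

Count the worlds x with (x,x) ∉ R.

R is reflexive; there are no such worlds.

0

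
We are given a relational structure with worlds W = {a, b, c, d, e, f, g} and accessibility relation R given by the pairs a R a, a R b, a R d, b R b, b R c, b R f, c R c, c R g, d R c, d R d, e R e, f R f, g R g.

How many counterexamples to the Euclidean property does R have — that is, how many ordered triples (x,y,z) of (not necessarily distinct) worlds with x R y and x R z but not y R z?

Enumerating: (a,b,a), (a,b,d), (a,d,a), (a,d,b), (b,c,b), (b,c,f), (b,f,b), (b,f,c), (c,g,c), (d,c,d).

10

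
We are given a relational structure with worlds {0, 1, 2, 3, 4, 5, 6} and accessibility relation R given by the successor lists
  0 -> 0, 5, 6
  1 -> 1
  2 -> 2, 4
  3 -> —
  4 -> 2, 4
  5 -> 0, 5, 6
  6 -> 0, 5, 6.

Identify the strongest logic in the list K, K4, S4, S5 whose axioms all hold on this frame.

K4

Transitive (axiom 4): yes — every two-step R-path is closed by a direct edge.
Reflexive (axiom T): no — 3 is not related to itself.
Euclidean (axiom 5): yes — any two successors of a common world are R-related.
So F validates K, K4; S4 would additionally require R to be reflexive. The strongest is K4.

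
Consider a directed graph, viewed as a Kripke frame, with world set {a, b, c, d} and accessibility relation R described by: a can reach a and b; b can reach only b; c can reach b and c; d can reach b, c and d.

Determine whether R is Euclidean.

No

Euclidean: no — d R b and d R c, but not b R c.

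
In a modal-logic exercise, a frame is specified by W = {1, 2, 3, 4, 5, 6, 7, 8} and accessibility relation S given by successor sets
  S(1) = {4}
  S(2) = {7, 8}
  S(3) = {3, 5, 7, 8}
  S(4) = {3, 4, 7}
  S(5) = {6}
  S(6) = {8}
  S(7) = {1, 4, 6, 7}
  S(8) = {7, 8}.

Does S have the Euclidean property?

Euclidean: no — 2 S 7 and 2 S 8, but not 7 S 8.

No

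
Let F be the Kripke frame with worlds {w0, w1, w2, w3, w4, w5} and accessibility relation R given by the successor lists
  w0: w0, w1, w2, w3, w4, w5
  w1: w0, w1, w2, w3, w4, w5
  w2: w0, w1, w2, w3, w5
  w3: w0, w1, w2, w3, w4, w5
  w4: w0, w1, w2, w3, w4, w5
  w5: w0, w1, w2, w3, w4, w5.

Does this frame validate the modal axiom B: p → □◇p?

By correspondence theory, B is valid on a frame iff R is symmetric.
Symmetric: no — w4 R w2 but not w2 R w4.

No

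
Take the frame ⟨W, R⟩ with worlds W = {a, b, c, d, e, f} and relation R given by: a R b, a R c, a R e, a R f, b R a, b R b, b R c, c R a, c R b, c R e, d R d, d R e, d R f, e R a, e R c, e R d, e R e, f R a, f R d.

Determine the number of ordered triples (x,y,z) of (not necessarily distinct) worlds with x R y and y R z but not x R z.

Enumerating: (a,b,a), (a,c,a), (a,e,a), (a,e,d), (a,f,a), (a,f,d), (b,a,e), (b,a,f), (b,c,e), (c,a,c), (c,a,f), (c,b,c), … and 15 more.
Total: 27.

27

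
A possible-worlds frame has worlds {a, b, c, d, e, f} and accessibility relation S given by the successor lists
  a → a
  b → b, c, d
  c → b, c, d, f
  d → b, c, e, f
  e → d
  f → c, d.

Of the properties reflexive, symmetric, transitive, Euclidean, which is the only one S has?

Reflexive: no — d is not related to itself.
Symmetric: yes — every pair in S has its reverse in S.
Transitive: no — b S c and c S f, but not b S f.
Euclidean: no — c S b and c S f, but not b S f.
Only symmetric holds.

symmetric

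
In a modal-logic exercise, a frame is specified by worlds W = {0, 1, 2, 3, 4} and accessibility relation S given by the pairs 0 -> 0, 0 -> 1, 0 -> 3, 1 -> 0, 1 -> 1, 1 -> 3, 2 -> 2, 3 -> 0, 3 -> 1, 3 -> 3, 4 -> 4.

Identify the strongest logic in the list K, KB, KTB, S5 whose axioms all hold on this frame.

S5

Symmetric (axiom B): yes — every pair in S has its reverse in S.
Reflexive (axiom T): yes — every world is S-related to itself.
Euclidean (axiom 5): yes — any two successors of a common world are S-related.
So F validates K, KB, KTB, S5. The strongest is S5.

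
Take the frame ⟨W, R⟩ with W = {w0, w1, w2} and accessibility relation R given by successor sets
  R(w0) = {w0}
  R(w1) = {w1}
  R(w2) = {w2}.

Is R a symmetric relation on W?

Yes

Symmetric: yes — every pair in R has its reverse in R.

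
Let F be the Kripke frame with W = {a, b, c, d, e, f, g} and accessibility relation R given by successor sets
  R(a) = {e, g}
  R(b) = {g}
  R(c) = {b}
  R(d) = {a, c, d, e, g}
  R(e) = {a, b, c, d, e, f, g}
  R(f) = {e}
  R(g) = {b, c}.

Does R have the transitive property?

Transitive: no — a R e and e R b, but not a R b.

No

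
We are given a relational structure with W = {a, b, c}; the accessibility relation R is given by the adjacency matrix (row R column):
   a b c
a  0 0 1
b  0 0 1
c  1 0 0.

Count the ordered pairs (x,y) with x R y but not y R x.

1

Enumerating: (b,c).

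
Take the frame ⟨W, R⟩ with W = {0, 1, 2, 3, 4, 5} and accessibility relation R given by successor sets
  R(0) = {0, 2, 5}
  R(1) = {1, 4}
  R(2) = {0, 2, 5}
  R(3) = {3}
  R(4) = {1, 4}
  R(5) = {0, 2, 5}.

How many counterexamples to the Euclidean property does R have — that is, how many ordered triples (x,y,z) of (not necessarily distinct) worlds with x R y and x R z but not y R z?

R is Euclidean; there are no such tuples.

0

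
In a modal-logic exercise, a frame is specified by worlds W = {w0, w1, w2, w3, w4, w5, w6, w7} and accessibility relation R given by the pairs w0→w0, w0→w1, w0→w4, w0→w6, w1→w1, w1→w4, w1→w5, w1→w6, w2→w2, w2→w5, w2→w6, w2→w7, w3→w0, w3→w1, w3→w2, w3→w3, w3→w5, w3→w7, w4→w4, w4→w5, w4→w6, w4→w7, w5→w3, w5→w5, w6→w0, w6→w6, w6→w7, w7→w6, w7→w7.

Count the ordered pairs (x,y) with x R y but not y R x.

15

Enumerating: (w0,w1), (w0,w4), (w1,w4), (w1,w5), (w1,w6), (w2,w5), (w2,w6), (w2,w7), (w3,w0), (w3,w1), (w3,w2), (w3,w7), (w4,w5), (w4,w6), (w4,w7).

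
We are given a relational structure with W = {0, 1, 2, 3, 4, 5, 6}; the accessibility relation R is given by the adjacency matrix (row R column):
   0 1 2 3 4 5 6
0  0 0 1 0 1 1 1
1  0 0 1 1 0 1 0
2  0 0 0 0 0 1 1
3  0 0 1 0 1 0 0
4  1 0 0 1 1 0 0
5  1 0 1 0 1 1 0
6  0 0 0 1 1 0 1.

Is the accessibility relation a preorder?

Reflexive: no — 0 is not related to itself.
Transitive: no — 0 R 4 and 4 R 3, but not 0 R 3.
So R is not a preorder.

No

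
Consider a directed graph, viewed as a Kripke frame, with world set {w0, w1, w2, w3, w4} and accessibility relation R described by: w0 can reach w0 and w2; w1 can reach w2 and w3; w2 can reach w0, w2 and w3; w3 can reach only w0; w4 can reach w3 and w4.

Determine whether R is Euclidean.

Euclidean: no — w1 R w3 and w1 R w2, but not w3 R w2.

No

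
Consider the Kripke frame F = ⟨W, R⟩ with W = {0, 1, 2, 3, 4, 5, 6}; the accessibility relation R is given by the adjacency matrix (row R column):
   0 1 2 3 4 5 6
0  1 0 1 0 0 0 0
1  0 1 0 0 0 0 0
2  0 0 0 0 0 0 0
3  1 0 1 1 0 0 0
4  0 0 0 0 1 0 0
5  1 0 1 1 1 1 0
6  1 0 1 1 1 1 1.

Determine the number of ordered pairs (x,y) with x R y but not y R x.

12

Enumerating: (0,2), (3,0), (3,2), (5,0), (5,2), (5,3), (5,4), (6,0), (6,2), (6,3), (6,4), (6,5).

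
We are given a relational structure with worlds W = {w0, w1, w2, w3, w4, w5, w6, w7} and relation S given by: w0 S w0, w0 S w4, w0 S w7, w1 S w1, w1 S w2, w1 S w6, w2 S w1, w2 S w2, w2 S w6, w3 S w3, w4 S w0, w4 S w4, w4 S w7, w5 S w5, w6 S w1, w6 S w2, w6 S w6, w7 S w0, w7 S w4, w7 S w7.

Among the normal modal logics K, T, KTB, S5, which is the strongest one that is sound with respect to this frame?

S5

Reflexive (axiom T): yes — every world is S-related to itself.
Symmetric (axiom B): yes — every pair in S has its reverse in S.
Euclidean (axiom 5): yes — any two successors of a common world are S-related.
So F validates K, T, KTB, S5. The strongest is S5.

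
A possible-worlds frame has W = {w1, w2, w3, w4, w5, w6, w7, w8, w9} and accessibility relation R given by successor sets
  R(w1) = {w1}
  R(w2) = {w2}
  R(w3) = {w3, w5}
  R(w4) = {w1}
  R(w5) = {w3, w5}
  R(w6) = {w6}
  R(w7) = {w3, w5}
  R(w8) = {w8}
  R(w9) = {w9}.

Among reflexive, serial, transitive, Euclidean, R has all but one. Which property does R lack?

Reflexive: no — w4 is not related to itself.
Serial: yes — every world has a successor (e.g. w1 R w1).
Transitive: yes — every two-step R-path is closed by a direct edge.
Euclidean: yes — any two successors of a common world are R-related.
Only reflexive fails.

reflexive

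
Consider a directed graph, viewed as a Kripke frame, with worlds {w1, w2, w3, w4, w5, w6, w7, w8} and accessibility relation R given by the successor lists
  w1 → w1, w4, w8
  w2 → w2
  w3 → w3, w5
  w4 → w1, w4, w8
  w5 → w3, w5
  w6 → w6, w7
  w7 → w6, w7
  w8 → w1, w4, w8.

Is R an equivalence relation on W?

Reflexive: yes — every world is R-related to itself.
Symmetric: yes — every pair in R has its reverse in R.
Transitive: yes — every two-step R-path is closed by a direct edge.
So R is an equivalence relation.

Yes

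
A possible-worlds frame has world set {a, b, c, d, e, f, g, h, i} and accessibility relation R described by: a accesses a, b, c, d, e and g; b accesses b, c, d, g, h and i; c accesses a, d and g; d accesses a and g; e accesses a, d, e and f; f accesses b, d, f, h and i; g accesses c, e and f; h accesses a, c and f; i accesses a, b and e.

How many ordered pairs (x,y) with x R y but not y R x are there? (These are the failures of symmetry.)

Enumerating: (a,b), (a,g), (b,c), (b,d), (b,g), (b,h), (c,d), (d,g), (e,d), (e,f), (f,b), (f,d), … and 7 more.
Total: 19.

19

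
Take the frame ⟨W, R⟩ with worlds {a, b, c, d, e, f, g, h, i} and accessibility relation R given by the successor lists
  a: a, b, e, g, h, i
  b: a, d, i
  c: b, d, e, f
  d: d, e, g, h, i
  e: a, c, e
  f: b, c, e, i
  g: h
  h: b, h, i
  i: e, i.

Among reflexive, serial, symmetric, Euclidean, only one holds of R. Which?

serial

Reflexive: no — b is not related to itself.
Serial: yes — every world has a successor (e.g. a R a).
Symmetric: no — a R g but not g R a.
Euclidean: no — a R b and a R e, but not b R e.
Only serial holds.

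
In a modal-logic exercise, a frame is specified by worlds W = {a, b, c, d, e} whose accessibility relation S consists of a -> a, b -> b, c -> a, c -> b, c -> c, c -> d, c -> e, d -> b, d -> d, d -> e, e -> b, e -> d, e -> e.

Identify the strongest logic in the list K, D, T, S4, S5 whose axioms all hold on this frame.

S4

Serial (axiom D): yes — every world has a successor (e.g. a S a).
Reflexive (axiom T): yes — every world is S-related to itself.
Transitive (axiom 4): yes — every two-step S-path is closed by a direct edge.
Euclidean (axiom 5): no — c S a and c S b, but not a S b.
So F validates K, D, T, S4; S5 would additionally require S to be Euclidean. The strongest is S4.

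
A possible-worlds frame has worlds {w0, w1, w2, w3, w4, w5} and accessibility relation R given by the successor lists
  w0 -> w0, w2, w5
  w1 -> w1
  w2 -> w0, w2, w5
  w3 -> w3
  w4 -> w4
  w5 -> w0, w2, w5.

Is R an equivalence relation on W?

Yes

Reflexive: yes — every world is R-related to itself.
Symmetric: yes — every pair in R has its reverse in R.
Transitive: yes — every two-step R-path is closed by a direct edge.
So R is an equivalence relation.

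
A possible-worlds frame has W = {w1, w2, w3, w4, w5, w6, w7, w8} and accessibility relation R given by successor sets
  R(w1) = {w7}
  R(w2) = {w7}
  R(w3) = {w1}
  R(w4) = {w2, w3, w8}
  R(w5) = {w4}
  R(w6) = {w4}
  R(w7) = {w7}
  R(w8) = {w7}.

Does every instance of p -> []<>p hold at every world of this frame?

No

By correspondence theory, B is valid on a frame iff R is symmetric.
Symmetric: no — w1 R w7 but not w7 R w1.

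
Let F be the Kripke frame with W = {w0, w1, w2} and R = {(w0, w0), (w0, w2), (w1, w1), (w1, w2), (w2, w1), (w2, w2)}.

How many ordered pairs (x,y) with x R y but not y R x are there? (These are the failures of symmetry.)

Enumerating: (w0,w2).

1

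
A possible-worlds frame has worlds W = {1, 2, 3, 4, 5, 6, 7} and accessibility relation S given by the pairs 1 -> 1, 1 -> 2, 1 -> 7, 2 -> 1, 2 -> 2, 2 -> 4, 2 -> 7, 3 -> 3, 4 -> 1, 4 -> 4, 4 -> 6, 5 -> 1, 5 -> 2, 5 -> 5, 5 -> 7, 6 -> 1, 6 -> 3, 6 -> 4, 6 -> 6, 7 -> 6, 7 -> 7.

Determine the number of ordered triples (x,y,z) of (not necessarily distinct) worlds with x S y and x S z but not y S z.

23

Enumerating: (1,7,1), (1,7,2), (2,1,4), (2,4,2), (2,4,7), (2,7,1), (2,7,2), (2,7,4), (4,1,4), (4,1,6), (5,1,5), (5,2,5), … and 11 more.
Total: 23.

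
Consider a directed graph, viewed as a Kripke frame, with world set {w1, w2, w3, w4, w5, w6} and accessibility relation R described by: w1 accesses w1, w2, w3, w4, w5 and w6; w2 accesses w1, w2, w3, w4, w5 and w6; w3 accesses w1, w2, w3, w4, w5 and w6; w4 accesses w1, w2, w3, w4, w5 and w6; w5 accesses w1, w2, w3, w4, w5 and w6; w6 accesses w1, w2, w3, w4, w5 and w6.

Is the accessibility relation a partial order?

No

Reflexive: yes — every world is R-related to itself.
Transitive: yes — every two-step R-path is closed by a direct edge.
Antisymmetric: no — w1 R w2 and w2 R w1 with w1 ≠ w2.
So R is not a partial order.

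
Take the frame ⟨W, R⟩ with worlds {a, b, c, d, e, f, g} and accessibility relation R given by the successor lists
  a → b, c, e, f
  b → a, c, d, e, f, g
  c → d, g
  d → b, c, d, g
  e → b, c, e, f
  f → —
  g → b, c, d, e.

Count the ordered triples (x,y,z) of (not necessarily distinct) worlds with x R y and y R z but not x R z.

Enumerating: (a,b,a), (a,b,d), (a,b,g), (a,c,d), (a,c,g), (b,a,b), (b,d,b), (b,e,b), (b,g,b), (c,d,b), (c,d,c), (c,g,b), … and 17 more.
Total: 29.

29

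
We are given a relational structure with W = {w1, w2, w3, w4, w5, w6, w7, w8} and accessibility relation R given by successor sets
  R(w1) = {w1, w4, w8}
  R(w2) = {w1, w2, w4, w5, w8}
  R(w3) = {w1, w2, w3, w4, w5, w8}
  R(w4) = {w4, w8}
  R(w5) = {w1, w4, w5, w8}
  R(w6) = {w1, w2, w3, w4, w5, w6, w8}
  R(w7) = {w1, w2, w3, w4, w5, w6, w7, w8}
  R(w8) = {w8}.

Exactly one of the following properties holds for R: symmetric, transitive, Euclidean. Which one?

Symmetric: no — w1 R w4 but not w4 R w1.
Transitive: yes — every two-step R-path is closed by a direct edge.
Euclidean: no — w1 R w8 and w1 R w4, but not w8 R w4.
Only transitive holds.

transitive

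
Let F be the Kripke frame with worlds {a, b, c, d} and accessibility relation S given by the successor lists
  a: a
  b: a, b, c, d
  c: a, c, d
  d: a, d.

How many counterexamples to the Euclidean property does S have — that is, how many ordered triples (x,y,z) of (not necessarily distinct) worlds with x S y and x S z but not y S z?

Enumerating: (b,a,b), (b,a,c), (b,a,d), (b,c,b), (b,d,b), (b,d,c), (c,a,c), (c,a,d), (c,d,c), (d,a,d).

10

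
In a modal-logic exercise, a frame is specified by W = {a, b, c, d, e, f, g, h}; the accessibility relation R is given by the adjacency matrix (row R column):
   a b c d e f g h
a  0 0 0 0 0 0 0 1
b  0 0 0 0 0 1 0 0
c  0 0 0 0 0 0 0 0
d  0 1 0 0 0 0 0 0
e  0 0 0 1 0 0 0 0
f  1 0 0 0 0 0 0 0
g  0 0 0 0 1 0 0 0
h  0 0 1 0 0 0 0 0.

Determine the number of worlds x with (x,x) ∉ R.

Enumerating: a, b, c, d, e, f, g, h.

8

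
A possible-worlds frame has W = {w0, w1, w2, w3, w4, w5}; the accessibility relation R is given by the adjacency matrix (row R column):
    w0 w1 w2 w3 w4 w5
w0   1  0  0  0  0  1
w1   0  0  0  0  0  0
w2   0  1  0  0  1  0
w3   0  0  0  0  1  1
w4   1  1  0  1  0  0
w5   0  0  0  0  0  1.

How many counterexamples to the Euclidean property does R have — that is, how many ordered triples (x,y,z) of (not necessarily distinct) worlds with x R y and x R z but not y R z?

15

Enumerating: (w0,w5,w0), (w2,w1,w1), (w2,w1,w4), (w2,w4,w4), (w3,w4,w4), (w3,w4,w5), (w3,w5,w4), (w4,w0,w1), (w4,w0,w3), (w4,w1,w0), (w4,w1,w1), (w4,w1,w3), (w4,w3,w0), (w4,w3,w1), (w4,w3,w3).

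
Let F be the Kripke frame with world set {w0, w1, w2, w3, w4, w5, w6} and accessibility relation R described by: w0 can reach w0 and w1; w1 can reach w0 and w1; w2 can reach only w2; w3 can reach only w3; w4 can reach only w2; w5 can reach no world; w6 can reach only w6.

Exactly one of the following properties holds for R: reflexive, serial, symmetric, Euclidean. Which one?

Euclidean

Reflexive: no — w4 is not related to itself.
Serial: no — w5 has no R-successor.
Symmetric: no — w4 R w2 but not w2 R w4.
Euclidean: yes — any two successors of a common world are R-related.
Only Euclidean holds.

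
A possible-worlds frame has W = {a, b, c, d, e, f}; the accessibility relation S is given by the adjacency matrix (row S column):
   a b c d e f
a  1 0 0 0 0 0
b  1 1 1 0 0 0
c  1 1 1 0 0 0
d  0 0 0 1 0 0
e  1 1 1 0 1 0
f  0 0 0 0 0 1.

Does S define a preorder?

Reflexive: yes — every world is S-related to itself.
Transitive: yes — every two-step S-path is closed by a direct edge.
So S is a preorder.

Yes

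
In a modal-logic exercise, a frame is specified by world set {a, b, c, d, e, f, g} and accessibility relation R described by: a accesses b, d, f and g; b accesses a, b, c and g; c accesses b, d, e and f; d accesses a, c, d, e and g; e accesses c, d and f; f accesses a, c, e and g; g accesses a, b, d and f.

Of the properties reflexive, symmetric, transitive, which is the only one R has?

Reflexive: no — a is not related to itself.
Symmetric: yes — every pair in R has its reverse in R.
Transitive: no — a R b and b R c, but not a R c.
Only symmetric holds.

symmetric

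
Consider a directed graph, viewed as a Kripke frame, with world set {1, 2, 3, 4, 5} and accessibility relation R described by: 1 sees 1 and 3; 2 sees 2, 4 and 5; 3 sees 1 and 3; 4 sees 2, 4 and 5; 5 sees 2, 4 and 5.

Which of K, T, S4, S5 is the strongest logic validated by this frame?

S5

Reflexive (axiom T): yes — every world is R-related to itself.
Transitive (axiom 4): yes — every two-step R-path is closed by a direct edge.
Euclidean (axiom 5): yes — any two successors of a common world are R-related.
So F validates K, T, S4, S5. The strongest is S5.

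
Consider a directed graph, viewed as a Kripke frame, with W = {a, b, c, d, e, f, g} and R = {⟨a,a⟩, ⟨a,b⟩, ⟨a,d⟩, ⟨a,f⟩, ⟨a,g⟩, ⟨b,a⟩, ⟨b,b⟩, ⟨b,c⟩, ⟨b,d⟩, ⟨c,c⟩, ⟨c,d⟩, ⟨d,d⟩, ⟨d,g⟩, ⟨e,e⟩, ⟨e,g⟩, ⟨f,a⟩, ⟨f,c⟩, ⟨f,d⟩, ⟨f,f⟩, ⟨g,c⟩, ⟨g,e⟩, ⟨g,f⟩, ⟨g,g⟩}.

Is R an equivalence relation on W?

No

Reflexive: yes — every world is R-related to itself.
Symmetric: no — a R d but not d R a.
Transitive: no — a R b and b R c, but not a R c.
So R is not an equivalence relation.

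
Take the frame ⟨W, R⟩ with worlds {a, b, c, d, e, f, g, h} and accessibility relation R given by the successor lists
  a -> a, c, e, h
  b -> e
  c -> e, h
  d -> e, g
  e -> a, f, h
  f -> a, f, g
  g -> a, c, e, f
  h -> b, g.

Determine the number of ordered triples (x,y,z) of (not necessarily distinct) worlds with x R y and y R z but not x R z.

35

Enumerating: (a,e,f), (a,h,b), (a,h,g), (b,e,a), (b,e,f), (b,e,h), (c,e,a), (c,e,f), (c,h,b), (c,h,g), (d,e,a), (d,e,f), … and 23 more.
Total: 35.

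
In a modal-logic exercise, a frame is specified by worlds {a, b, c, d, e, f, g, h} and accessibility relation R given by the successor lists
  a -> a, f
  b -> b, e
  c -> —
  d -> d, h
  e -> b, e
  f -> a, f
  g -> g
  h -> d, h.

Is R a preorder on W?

Reflexive: no — c is not related to itself.
Transitive: yes — every two-step R-path is closed by a direct edge.
So R is not a preorder.

No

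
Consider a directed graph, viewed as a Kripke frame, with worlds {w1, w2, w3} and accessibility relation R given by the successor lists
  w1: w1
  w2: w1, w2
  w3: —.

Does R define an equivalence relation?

No

Reflexive: no — w3 is not related to itself.
Symmetric: no — w2 R w1 but not w1 R w2.
Transitive: yes — every two-step R-path is closed by a direct edge.
So R is not an equivalence relation.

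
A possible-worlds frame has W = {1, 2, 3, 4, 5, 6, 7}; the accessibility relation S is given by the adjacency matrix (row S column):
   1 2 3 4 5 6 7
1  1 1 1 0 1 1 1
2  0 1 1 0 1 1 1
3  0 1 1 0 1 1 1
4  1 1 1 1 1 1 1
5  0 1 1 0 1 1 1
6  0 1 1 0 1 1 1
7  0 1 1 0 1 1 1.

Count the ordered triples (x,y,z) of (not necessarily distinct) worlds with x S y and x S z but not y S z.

Enumerating: (1,2,1), (1,3,1), (1,5,1), (1,6,1), (1,7,1), (4,1,4), (4,2,1), (4,2,4), (4,3,1), (4,3,4), (4,5,1), (4,5,4), (4,6,1), (4,6,4), (4,7,1), (4,7,4).

16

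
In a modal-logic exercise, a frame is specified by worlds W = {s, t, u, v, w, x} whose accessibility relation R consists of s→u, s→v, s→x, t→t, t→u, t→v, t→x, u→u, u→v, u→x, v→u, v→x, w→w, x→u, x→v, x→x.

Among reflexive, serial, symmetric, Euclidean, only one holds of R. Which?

serial

Reflexive: no — s is not related to itself.
Serial: yes — every world has a successor (e.g. s R u).
Symmetric: no — s R u but not u R s.
Euclidean: no — s R v and s R v, but not v R v.
Only serial holds.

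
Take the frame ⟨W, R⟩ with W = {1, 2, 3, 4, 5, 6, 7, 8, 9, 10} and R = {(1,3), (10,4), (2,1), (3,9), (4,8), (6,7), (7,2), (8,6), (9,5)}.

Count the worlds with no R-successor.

Enumerating: 5.

1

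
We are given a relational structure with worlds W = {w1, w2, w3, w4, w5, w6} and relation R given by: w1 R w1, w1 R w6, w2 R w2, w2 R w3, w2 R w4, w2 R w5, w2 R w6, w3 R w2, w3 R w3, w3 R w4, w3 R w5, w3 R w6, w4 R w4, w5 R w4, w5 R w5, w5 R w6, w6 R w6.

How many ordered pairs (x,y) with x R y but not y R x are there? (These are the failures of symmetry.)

Enumerating: (w1,w6), (w2,w4), (w2,w5), (w2,w6), (w3,w4), (w3,w5), (w3,w6), (w5,w4), (w5,w6).

9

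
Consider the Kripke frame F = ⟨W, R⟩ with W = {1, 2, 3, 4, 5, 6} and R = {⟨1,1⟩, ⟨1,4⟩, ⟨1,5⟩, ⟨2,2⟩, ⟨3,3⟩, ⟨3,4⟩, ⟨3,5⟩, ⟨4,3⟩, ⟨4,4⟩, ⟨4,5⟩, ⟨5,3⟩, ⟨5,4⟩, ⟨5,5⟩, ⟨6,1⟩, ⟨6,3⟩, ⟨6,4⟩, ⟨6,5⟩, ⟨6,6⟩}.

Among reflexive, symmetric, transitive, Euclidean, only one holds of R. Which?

Reflexive: yes — every world is R-related to itself.
Symmetric: no — 1 R 4 but not 4 R 1.
Transitive: no — 1 R 4 and 4 R 3, but not 1 R 3.
Euclidean: no — 6 R 1 and 6 R 3, but not 1 R 3.
Only reflexive holds.

reflexive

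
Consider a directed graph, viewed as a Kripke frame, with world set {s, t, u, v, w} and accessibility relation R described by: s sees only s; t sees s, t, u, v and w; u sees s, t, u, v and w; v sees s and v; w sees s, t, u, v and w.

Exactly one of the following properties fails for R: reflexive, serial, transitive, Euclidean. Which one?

Euclidean

Reflexive: yes — every world is R-related to itself.
Serial: yes — every world has a successor (e.g. s R s).
Transitive: yes — every two-step R-path is closed by a direct edge.
Euclidean: no — t R s and t R u, but not s R u.
Only Euclidean fails.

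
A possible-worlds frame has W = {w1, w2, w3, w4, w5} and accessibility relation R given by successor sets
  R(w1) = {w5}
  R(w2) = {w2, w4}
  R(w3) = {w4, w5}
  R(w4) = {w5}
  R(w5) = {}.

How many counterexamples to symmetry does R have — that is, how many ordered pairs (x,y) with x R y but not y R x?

Enumerating: (w1,w5), (w2,w4), (w3,w4), (w3,w5), (w4,w5).

5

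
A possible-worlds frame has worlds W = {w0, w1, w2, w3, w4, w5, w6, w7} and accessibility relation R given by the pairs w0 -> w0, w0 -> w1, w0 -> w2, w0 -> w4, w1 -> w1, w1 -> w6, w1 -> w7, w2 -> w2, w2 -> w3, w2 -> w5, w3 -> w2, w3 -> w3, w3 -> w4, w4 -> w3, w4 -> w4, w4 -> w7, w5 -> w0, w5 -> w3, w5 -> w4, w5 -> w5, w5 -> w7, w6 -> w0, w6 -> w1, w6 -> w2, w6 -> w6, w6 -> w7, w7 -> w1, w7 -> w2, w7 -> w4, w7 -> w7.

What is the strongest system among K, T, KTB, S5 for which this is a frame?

T

Reflexive (axiom T): yes — every world is R-related to itself.
Symmetric (axiom B): no — w0 R w1 but not w1 R w0.
Euclidean (axiom 5): no — w0 R w1 and w0 R w2, but not w1 R w2.
So F validates K, T; KTB would additionally require R to be symmetric. The strongest is T.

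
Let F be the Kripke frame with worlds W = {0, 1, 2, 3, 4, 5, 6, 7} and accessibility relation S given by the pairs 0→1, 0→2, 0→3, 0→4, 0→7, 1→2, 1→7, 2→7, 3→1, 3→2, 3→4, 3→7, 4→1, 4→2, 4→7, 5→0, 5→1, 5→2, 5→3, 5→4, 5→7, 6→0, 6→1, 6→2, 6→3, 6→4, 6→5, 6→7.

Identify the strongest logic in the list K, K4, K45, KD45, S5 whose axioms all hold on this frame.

Transitive (axiom 4): yes — every two-step S-path is closed by a direct edge.
Euclidean (axiom 5): no — 0 S 1 and 0 S 3, but not 1 S 3.
Serial (axiom D): no — 7 has no S-successor.
Reflexive (axiom T): no — 0 is not related to itself.
So F validates K, K4; K45 would additionally require S to be Euclidean. The strongest is K4.

K4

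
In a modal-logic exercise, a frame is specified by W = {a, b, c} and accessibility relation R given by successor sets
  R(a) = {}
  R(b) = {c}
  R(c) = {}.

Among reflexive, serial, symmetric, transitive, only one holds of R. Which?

transitive

Reflexive: no — a is not related to itself.
Serial: no — a has no R-successor.
Symmetric: no — b R c but not c R b.
Transitive: yes — every two-step R-path is closed by a direct edge.
Only transitive holds.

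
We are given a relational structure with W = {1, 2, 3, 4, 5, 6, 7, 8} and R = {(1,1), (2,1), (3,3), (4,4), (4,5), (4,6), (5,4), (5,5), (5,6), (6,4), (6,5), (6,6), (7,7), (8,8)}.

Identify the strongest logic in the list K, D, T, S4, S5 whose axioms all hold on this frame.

Serial (axiom D): yes — every world has a successor (e.g. 1 R 1).
Reflexive (axiom T): no — 2 is not related to itself.
Transitive (axiom 4): yes — every two-step R-path is closed by a direct edge.
Euclidean (axiom 5): yes — any two successors of a common world are R-related.
So F validates K, D; T would additionally require R to be reflexive. The strongest is D.

D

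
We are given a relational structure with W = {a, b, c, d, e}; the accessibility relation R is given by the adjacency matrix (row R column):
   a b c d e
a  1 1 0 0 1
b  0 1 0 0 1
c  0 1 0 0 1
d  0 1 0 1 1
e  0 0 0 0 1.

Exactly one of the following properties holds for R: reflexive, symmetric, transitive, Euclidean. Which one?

Reflexive: no — c is not related to itself.
Symmetric: no — a R b but not b R a.
Transitive: yes — every two-step R-path is closed by a direct edge.
Euclidean: no — a R e and a R b, but not e R b.
Only transitive holds.

transitive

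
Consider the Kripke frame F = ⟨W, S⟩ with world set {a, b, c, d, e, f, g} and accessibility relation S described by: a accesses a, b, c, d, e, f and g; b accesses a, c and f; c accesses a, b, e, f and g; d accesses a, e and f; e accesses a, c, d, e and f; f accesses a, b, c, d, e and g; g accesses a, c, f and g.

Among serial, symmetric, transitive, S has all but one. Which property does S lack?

Serial: yes — every world has a successor (e.g. a S a).
Symmetric: yes — every pair in S has its reverse in S.
Transitive: no — b S a and a S d, but not b S d.
Only transitive fails.

transitive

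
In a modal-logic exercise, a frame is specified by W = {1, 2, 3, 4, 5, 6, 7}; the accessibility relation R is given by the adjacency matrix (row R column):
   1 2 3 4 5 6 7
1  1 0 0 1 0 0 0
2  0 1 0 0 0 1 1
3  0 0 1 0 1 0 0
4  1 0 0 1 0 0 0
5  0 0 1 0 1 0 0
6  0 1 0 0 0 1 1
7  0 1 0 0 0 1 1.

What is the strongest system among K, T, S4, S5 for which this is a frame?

S5

Reflexive (axiom T): yes — every world is R-related to itself.
Transitive (axiom 4): yes — every two-step R-path is closed by a direct edge.
Euclidean (axiom 5): yes — any two successors of a common world are R-related.
So F validates K, T, S4, S5. The strongest is S5.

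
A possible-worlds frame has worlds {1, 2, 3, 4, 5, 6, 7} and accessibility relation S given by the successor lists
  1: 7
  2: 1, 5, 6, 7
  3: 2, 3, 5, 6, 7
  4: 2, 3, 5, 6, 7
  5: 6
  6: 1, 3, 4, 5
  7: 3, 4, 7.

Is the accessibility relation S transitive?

Transitive: no — 1 S 7 and 7 S 3, but not 1 S 3.

No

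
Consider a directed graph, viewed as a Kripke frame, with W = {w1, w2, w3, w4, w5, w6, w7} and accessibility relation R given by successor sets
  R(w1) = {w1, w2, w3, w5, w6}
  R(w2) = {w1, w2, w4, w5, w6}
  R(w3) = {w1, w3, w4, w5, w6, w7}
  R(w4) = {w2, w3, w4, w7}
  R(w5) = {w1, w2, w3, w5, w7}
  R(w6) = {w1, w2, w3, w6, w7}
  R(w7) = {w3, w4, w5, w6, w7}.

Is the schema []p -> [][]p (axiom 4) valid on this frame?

No

Axiom 4 corresponds to the accessibility relation being transitive.
Transitive: no — w1 R w2 and w2 R w4, but not w1 R w4.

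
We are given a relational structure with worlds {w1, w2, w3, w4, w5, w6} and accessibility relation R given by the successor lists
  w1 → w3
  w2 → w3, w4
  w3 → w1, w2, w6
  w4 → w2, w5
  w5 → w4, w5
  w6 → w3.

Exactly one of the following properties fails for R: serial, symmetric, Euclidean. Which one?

Euclidean

Serial: yes — every world has a successor (e.g. w1 R w3).
Symmetric: yes — every pair in R has its reverse in R.
Euclidean: no — w2 R w3 and w2 R w4, but not w3 R w4.
Only Euclidean fails.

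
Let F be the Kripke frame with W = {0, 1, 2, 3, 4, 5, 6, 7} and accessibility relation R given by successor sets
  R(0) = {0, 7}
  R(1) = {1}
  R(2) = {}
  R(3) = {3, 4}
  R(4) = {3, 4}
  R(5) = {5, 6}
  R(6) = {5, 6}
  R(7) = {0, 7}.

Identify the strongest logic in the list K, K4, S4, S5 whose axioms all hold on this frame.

K4

Transitive (axiom 4): yes — every two-step R-path is closed by a direct edge.
Reflexive (axiom T): no — 2 is not related to itself.
Euclidean (axiom 5): yes — any two successors of a common world are R-related.
So F validates K, K4; S4 would additionally require R to be reflexive. The strongest is K4.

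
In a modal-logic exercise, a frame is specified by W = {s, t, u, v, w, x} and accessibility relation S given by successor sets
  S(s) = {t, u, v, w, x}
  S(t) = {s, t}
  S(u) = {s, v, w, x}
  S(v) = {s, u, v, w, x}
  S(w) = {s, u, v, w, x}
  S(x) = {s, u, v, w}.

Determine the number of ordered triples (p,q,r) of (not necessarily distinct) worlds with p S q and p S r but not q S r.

21

Enumerating: (s,t,u), (s,t,v), (s,t,w), (s,t,x), (s,u,t), (s,u,u), (s,v,t), (s,w,t), (s,x,t), (s,x,x), (t,s,s), (u,s,s), … and 9 more.
Total: 21.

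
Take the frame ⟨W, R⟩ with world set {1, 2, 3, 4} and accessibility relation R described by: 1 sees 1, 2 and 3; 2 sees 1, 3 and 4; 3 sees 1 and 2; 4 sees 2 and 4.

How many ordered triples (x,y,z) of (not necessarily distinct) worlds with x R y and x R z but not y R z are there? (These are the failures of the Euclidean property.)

Enumerating: (1,2,2), (1,3,3), (2,1,4), (2,3,3), (2,3,4), (2,4,1), (2,4,3), (3,2,2), (4,2,2).

9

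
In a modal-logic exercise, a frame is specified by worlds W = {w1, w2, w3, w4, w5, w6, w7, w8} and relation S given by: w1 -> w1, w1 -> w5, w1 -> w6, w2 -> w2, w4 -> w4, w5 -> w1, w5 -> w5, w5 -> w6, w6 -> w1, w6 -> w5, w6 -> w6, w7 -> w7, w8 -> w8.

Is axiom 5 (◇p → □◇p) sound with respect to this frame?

Yes

Axiom 5 corresponds to the accessibility relation being Euclidean.
Euclidean: yes — any two successors of a common world are S-related.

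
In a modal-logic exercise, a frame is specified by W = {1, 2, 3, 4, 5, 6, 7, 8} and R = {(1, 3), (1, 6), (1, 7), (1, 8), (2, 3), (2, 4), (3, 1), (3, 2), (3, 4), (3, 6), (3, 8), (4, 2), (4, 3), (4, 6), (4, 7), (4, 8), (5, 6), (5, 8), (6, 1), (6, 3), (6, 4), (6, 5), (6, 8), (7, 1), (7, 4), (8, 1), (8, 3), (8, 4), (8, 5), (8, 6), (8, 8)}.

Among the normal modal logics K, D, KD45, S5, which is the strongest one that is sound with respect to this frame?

D

Serial (axiom D): yes — every world has a successor (e.g. 1 R 3).
Euclidean (axiom 5): no — 1 R 3 and 1 R 7, but not 3 R 7.
Transitive (axiom 4): no — 1 R 3 and 3 R 2, but not 1 R 2.
Reflexive (axiom T): no — 1 is not related to itself.
So F validates K, D; KD45 would additionally require R to be Euclidean and transitive. The strongest is D.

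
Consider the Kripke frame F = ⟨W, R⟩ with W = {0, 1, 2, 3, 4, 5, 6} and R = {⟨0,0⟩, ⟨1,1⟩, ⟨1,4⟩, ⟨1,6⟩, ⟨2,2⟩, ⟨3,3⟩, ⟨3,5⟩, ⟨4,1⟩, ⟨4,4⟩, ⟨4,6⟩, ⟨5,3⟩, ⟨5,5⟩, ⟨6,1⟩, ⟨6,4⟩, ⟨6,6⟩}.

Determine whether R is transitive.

Yes

Transitive: yes — every two-step R-path is closed by a direct edge.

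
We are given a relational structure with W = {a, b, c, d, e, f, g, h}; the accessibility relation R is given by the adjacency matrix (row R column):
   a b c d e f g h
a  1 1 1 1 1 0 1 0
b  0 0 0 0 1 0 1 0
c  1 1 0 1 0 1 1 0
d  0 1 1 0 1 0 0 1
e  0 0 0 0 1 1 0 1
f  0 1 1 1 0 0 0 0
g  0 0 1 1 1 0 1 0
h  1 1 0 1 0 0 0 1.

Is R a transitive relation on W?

No

Transitive: no — a R c and c R f, but not a R f.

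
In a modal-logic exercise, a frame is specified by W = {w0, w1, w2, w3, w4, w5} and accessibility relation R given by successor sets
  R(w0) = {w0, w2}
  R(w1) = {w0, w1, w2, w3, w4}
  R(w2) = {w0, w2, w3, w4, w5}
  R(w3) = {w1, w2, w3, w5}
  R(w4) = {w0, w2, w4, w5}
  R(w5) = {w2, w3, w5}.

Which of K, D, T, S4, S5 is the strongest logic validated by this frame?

T

Serial (axiom D): yes — every world has a successor (e.g. w0 R w0).
Reflexive (axiom T): yes — every world is R-related to itself.
Transitive (axiom 4): no — w0 R w2 and w2 R w3, but not w0 R w3.
Euclidean (axiom 5): no — w1 R w0 and w1 R w3, but not w0 R w3.
So F validates K, D, T; S4 would additionally require R to be transitive. The strongest is T.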